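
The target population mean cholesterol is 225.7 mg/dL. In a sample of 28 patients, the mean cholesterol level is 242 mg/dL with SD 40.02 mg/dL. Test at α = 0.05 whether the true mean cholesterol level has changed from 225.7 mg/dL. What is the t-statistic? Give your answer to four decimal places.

H0: μ = 225.7; H1: μ ≠ 225.7 (one-sample t-test, two-sided).
t = (x̄ − μ₀)/(s/√n) = (242 − 225.7)/(40.02/√28) = 2.1552
df = n − 1 = 27
Two-sided p-value ≈ 0.040
Since p ≈ 0.040 < α = 0.05, reject H0; the data support H1.

2.1552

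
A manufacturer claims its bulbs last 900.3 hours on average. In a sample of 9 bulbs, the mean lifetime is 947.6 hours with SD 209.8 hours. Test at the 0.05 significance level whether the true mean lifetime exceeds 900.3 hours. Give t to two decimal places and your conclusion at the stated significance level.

t = 0.68; fail to reject H0

H0: μ = 900.3; H1: μ > 900.3 (one-sample t-test, right-tailed).
t = (x̄ − μ₀)/(s/√n) = (947.6 − 900.3)/(209.8/√9) = 0.68
df = n − 1 = 8
p-value = P(T ≥ 0.68) ≈ 0.259
Since p ≈ 0.259 > α = 0.05, fail to reject H0; the evidence is not statistically significant.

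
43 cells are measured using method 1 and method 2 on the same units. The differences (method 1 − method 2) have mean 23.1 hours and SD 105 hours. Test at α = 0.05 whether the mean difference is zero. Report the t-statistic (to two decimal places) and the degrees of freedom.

t = 1.44, df = 42

H0: μ_d = 0; H1: μ_d ≠ 0 (paired t-test on the differences, two-sided).
t = d̄/(s_d/√n) = 23.1/(105/√43) = 1.44
df = n − 1 = 42
Two-sided p-value ≈ 0.1565
Since p ≈ 0.1565 > α = 0.05, fail to reject H0; the evidence is not statistically significant.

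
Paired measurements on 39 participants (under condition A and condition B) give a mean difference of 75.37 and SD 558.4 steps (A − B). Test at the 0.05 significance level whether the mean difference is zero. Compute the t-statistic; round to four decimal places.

H0: μ_d = 0; H1: μ_d ≠ 0 (paired t-test on the differences, two-sided).
t = d̄/(s_d/√n) = 75.37/(558.4/√39) = 0.8429
df = n − 1 = 38
Two-sided p-value ≈ 0.405
Since p ≈ 0.405 > α = 0.05, fail to reject H0; the evidence is not statistically significant.

0.8429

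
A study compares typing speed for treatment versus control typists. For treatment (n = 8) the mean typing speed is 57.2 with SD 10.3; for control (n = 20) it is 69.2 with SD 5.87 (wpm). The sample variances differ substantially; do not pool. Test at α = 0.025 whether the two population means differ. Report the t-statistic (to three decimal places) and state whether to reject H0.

t = -3.100; reject H0

Let group 1 = treatment, group 2 = control. H0: μ_1 = μ_2; H1: μ_1 ≠ μ_2 (Welch's two-sample t-test, two-sided).
t = (x̄_1 − x̄_2)/√(s_1²/n_1 + s_2²/n_2) = (57.2 − 69.2)/√(10.3²/8 + 5.87²/20) = -3.100
Welch–Satterthwaite df ≈ 8.88
Two-sided p-value ≈ 0.013
Since p ≈ 0.013 < α = 0.025, reject H0; the evidence is statistically significant.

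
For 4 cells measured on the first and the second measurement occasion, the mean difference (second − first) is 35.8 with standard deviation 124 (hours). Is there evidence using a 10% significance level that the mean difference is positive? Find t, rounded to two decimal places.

0.58

H0: μ_d = 0; H1: μ_d > 0 (paired t-test on the differences, right-tailed).
t = d̄/(s_d/√n) = 35.8/(124/√4) = 0.58
df = n − 1 = 3
p-value = P(T ≥ 0.58) ≈ 0.302
Since p ≈ 0.302 > α = 0.1, fail to reject H0; the data do not provide sufficient evidence against H0.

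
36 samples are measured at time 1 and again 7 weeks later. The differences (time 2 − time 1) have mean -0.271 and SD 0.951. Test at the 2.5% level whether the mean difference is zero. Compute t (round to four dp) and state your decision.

t = -1.7098; fail to reject H0

H0: μ_d = 0; H1: μ_d ≠ 0 (paired t-test on the differences, two-sided).
t = d̄/(s_d/√n) = -0.271/(0.951/√36) = -1.7098
df = n − 1 = 35
Two-sided p-value ≈ 0.0962
Since p ≈ 0.0962 > α = 0.025, fail to reject H0; the data do not provide sufficient evidence against H0.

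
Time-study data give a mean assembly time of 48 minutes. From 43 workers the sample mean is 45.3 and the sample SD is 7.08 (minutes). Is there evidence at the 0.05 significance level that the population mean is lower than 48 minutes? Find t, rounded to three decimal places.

-2.501

H0: μ = 48; H1: μ < 48 (one-sample t-test, left-tailed).
t = (x̄ − μ₀)/(s/√n) = (45.3 − 48)/(7.08/√43) = -2.501
df = n − 1 = 42
p-value = P(T ≤ -2.501) ≈ 0.0082
Since p ≈ 0.0082 < α = 0.05, reject H0; the data support H1.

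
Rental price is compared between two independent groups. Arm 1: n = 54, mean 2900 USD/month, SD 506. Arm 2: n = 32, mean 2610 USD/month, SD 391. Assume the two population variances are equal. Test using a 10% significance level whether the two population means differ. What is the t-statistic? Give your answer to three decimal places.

Let group 1 = arm 1, group 2 = arm 2. H0: μ_1 = μ_2; H1: μ_1 ≠ μ_2 (two-sample pooled-variance t-test, two-sided).
s_p² = [(54−1)·506² + (32−1)·391²]/(54+32−2) = 217967
t = (2900 − 2610)/√[217967·(1/54 + 1/32)] = 2.784
df = n₁ + n₂ − 2 = 84
Two-sided p-value ≈ 0.007
Since p ≈ 0.007 < α = 0.1, reject H0; the data support H1.

2.784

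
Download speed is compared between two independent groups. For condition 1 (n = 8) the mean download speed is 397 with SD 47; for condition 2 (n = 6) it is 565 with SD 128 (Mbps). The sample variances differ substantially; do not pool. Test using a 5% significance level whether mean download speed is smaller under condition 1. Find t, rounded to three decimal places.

Let group 1 = condition 1, group 2 = condition 2. H0: μ_1 = μ_2; H1: μ_1 < μ_2 (Welch's two-sample t-test, left-tailed).
t = (x̄_1 − x̄_2)/√(s_1²/n_1 + s_2²/n_2) = (397 − 565)/√(47²/8 + 128²/6) = -3.064
Welch–Satterthwaite df ≈ 6.02
p-value = P(T ≤ -3.064) ≈ 0.011
Since p ≈ 0.011 < α = 0.05, reject H0; the evidence is statistically significant.

-3.064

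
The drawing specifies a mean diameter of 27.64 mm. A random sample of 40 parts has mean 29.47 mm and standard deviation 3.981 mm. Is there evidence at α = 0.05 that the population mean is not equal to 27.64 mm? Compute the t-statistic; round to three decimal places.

2.907

H0: μ = 27.64; H1: μ ≠ 27.64 (one-sample t-test, two-sided).
t = (x̄ − μ₀)/(s/√n) = (29.47 − 27.64)/(3.981/√40) = 2.907
df = n − 1 = 39
Two-sided p-value ≈ 0.006
Since p ≈ 0.006 < α = 0.05, reject H0; the data support H1.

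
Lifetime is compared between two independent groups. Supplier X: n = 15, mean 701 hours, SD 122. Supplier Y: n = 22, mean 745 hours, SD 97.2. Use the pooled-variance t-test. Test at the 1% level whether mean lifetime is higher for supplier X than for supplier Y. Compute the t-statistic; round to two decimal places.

Let group 1 = supplier X, group 2 = supplier Y. H0: μ_1 = μ_2; H1: μ_1 > μ_2 (two-sample pooled-variance t-test, right-tailed).
s_p² = [(15−1)·122² + (22−1)·97.2²]/(15+22−2) = 11622.3
t = (701 − 745)/√[11622.3·(1/15 + 1/22)] = -1.22
df = n₁ + n₂ − 2 = 35
p-value = P(T ≥ -1.22) ≈ 0.8845
Since p ≈ 0.8845 > α = 0.01, fail to reject H0; the data do not provide sufficient evidence against H0.

-1.22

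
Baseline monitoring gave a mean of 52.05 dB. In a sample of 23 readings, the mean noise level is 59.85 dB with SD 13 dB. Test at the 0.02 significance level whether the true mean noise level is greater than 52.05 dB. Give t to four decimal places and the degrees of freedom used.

t = 2.8775, df = 22

H0: μ = 52.05; H1: μ > 52.05 (one-sample t-test, right-tailed).
t = (x̄ − μ₀)/(s/√n) = (59.85 − 52.05)/(13/√23) = 2.8775
df = n − 1 = 22
p-value = P(T ≥ 2.8775) ≈ 0.004
Since p ≈ 0.004 < α = 0.02, reject H0; the data support H1.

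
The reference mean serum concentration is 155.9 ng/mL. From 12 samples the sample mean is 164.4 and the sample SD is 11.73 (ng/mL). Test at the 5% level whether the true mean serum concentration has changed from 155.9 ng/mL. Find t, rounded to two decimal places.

2.51

H0: μ = 155.9; H1: μ ≠ 155.9 (one-sample t-test, two-sided).
t = (x̄ − μ₀)/(s/√n) = (164.4 − 155.9)/(11.73/√12) = 2.51
df = n − 1 = 11
Two-sided p-value ≈ 0.029
Since p ≈ 0.029 < α = 0.05, reject H0; the data support H1.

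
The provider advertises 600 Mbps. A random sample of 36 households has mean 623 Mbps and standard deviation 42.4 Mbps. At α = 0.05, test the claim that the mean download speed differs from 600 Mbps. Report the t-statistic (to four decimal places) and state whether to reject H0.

H0: μ = 600; H1: μ ≠ 600 (one-sample t-test, two-sided).
t = (x̄ − μ₀)/(s/√n) = (623 − 600)/(42.4/√36) = 3.2547
df = n − 1 = 35
Two-sided p-value ≈ 0.003
Since p ≈ 0.003 < α = 0.05, reject H0; the data support H1.

t = 3.2547; reject H0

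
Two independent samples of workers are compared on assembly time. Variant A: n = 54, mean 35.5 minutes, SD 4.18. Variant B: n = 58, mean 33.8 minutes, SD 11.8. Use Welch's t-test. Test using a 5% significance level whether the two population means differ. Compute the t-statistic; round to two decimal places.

Let group 1 = variant A, group 2 = variant B. H0: μ_1 = μ_2; H1: μ_1 ≠ μ_2 (Welch's two-sample t-test, two-sided).
t = (x̄_1 − x̄_2)/√(s_1²/n_1 + s_2²/n_2) = (35.5 − 33.8)/√(4.18²/54 + 11.8²/58) = 1.03
Welch–Satterthwaite df ≈ 71.99
Two-sided p-value ≈ 0.306
Since p ≈ 0.306 > α = 0.05, fail to reject H0; the data do not provide sufficient evidence against H0.

1.03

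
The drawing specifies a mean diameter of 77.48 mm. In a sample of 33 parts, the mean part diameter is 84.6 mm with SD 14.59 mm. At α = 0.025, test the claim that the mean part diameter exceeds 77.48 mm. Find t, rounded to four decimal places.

H0: μ = 77.48; H1: μ > 77.48 (one-sample t-test, right-tailed).
t = (x̄ − μ₀)/(s/√n) = (84.6 − 77.48)/(14.59/√33) = 2.8034
df = n − 1 = 32
p-value = P(T ≥ 2.8034) ≈ 0.0043
Since p ≈ 0.0043 < α = 0.025, reject H0; the data support H1.

2.8034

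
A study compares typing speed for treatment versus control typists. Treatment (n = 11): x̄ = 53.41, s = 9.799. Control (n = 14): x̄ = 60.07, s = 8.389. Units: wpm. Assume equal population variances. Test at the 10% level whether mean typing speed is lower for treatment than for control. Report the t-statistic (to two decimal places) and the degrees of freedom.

t = -1.83, df = 23

Let group 1 = treatment, group 2 = control. H0: μ_1 = μ_2; H1: μ_1 < μ_2 (two-sample pooled-variance t-test, left-tailed).
s_p² = [(11−1)·9.799² + (14−1)·8.389²]/(11+14−2) = 81.5254
t = (53.41 − 60.07)/√[81.5254·(1/11 + 1/14)] = -1.83
df = n₁ + n₂ − 2 = 23
p-value = P(T ≤ -1.83) ≈ 0.040
Since p ≈ 0.040 < α = 0.1, reject H0; the evidence is statistically significant.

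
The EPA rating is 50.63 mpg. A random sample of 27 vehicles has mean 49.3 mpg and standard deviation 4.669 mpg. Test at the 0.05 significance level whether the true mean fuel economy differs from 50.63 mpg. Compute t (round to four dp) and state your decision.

t = -1.4802; fail to reject H0

H0: μ = 50.63; H1: μ ≠ 50.63 (one-sample t-test, two-sided).
t = (x̄ − μ₀)/(s/√n) = (49.3 − 50.63)/(4.669/√27) = -1.4802
df = n − 1 = 26
Two-sided p-value ≈ 0.1508
Since p ≈ 0.1508 > α = 0.05, fail to reject H0; the data do not provide sufficient evidence against H0.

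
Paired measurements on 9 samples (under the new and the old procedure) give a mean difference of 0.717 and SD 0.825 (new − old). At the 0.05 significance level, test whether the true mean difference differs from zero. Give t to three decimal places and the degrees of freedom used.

t = 2.607, df = 8

H0: μ_d = 0; H1: μ_d ≠ 0 (paired t-test on the differences, two-sided).
t = d̄/(s_d/√n) = 0.717/(0.825/√9) = 2.607
df = n − 1 = 8
Two-sided p-value ≈ 0.031
Since p ≈ 0.031 < α = 0.05, reject H0; the data support H1.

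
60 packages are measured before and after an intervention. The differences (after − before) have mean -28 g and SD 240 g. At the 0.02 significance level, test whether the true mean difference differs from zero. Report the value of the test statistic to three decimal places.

-0.904

H0: μ_d = 0; H1: μ_d ≠ 0 (paired t-test on the differences, two-sided).
t = d̄/(s_d/√n) = -28/(240/√60) = -0.904
df = n − 1 = 59
Two-sided p-value ≈ 0.3698
Since p ≈ 0.3698 > α = 0.02, fail to reject H0; the data do not provide sufficient evidence against H0.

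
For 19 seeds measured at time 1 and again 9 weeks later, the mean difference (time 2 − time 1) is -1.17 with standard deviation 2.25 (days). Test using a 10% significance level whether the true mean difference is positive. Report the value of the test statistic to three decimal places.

-2.267

H0: μ_d = 0; H1: μ_d > 0 (paired t-test on the differences, right-tailed).
t = d̄/(s_d/√n) = -1.17/(2.25/√19) = -2.267
df = n − 1 = 18
p-value = P(T ≥ -2.267) ≈ 0.982
Since p ≈ 0.982 > α = 0.1, fail to reject H0; the evidence is not statistically significant.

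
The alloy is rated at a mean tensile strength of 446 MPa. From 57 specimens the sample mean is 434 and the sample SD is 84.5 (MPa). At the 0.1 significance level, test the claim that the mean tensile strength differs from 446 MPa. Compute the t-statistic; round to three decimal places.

-1.072

H0: μ = 446; H1: μ ≠ 446 (one-sample t-test, two-sided).
t = (x̄ − μ₀)/(s/√n) = (434 − 446)/(84.5/√57) = -1.072
df = n − 1 = 56
Two-sided p-value ≈ 0.288
Since p ≈ 0.288 > α = 0.1, fail to reject H0; the data do not provide sufficient evidence against H0.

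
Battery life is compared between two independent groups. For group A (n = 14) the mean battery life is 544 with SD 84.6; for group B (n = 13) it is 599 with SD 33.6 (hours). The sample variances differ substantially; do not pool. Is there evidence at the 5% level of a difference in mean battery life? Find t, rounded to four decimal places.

-2.2490

Let group 1 = group A, group 2 = group B. H0: μ_1 = μ_2; H1: μ_1 ≠ μ_2 (Welch's two-sample t-test, two-sided).
t = (x̄_1 − x̄_2)/√(s_1²/n_1 + s_2²/n_2) = (544 − 599)/√(84.6²/14 + 33.6²/13) = -2.2490
Welch–Satterthwaite df ≈ 17.25
Two-sided p-value ≈ 0.038
Since p ≈ 0.038 < α = 0.05, reject H0; the evidence is statistically significant.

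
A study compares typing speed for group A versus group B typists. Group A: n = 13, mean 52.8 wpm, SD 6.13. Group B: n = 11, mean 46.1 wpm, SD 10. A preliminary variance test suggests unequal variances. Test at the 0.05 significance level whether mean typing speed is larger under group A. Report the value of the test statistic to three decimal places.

1.936

Let group 1 = group A, group 2 = group B. H0: μ_1 = μ_2; H1: μ_1 > μ_2 (Welch's two-sample t-test, right-tailed).
t = (x̄_1 − x̄_2)/√(s_1²/n_1 + s_2²/n_2) = (52.8 − 46.1)/√(6.13²/13 + 10²/11) = 1.936
Welch–Satterthwaite df ≈ 16.02
p-value = P(T ≥ 1.936) ≈ 0.0354
Since p ≈ 0.0354 < α = 0.05, reject H0; the data support H1.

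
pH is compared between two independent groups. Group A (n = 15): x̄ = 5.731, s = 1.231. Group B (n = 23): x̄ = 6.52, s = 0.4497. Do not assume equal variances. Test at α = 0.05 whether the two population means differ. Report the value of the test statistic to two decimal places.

-2.38

Let group 1 = group A, group 2 = group B. H0: μ_1 = μ_2; H1: μ_1 ≠ μ_2 (Welch's two-sample t-test, two-sided).
t = (x̄_1 − x̄_2)/√(s_1²/n_1 + s_2²/n_2) = (5.731 − 6.52)/√(1.231²/15 + 0.4497²/23) = -2.38
Welch–Satterthwaite df ≈ 16.46
Two-sided p-value ≈ 0.0297
Since p ≈ 0.0297 < α = 0.05, reject H0; the evidence is statistically significant.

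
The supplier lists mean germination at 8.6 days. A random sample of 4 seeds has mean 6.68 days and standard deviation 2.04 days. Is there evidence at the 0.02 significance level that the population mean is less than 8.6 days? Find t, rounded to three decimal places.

H0: μ = 8.6; H1: μ < 8.6 (one-sample t-test, left-tailed).
t = (x̄ − μ₀)/(s/√n) = (6.68 − 8.6)/(2.04/√4) = -1.882
df = n − 1 = 3
p-value = P(T ≤ -1.882) ≈ 0.0782
Since p ≈ 0.0782 > α = 0.02, fail to reject H0; the data do not provide sufficient evidence against H0.

-1.882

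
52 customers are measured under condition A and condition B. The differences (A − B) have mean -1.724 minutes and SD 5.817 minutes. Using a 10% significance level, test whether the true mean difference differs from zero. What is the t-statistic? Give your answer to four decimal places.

-2.1372

H0: μ_d = 0; H1: μ_d ≠ 0 (paired t-test on the differences, two-sided).
t = d̄/(s_d/√n) = -1.724/(5.817/√52) = -2.1372
df = n − 1 = 51
Two-sided p-value ≈ 0.0374
Since p ≈ 0.0374 < α = 0.1, reject H0; the evidence is statistically significant.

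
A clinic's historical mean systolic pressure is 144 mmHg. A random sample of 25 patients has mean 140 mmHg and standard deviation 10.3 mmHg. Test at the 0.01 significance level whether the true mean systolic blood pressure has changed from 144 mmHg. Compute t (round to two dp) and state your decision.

t = -1.94; fail to reject H0

H0: μ = 144; H1: μ ≠ 144 (one-sample t-test, two-sided).
t = (x̄ − μ₀)/(s/√n) = (140 − 144)/(10.3/√25) = -1.94
df = n − 1 = 24
Two-sided p-value ≈ 0.0640
Since p ≈ 0.0640 > α = 0.01, fail to reject H0; the evidence is not statistically significant.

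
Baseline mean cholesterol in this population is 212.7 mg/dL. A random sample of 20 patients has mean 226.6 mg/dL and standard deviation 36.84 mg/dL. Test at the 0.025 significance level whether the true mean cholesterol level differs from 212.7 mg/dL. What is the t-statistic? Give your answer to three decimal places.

1.687

H0: μ = 212.7; H1: μ ≠ 212.7 (one-sample t-test, two-sided).
t = (x̄ − μ₀)/(s/√n) = (226.6 − 212.7)/(36.84/√20) = 1.687
df = n − 1 = 19
Two-sided p-value ≈ 0.1079
Since p ≈ 0.1079 > α = 0.025, fail to reject H0; the data do not provide sufficient evidence against H0.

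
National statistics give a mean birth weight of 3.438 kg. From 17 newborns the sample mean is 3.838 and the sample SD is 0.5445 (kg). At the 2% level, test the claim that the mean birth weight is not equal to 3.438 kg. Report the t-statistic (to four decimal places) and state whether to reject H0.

t = 3.0289; reject H0

H0: μ = 3.438; H1: μ ≠ 3.438 (one-sample t-test, two-sided).
t = (x̄ − μ₀)/(s/√n) = (3.838 − 3.438)/(0.5445/√17) = 3.0289
df = n − 1 = 16
Two-sided p-value ≈ 0.008
Since p ≈ 0.008 < α = 0.02, reject H0; the data support H1.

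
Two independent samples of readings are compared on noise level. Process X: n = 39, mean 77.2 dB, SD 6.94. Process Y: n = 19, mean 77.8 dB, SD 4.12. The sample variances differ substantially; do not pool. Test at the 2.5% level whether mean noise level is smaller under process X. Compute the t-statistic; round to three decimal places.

-0.411

Let group 1 = process X, group 2 = process Y. H0: μ_1 = μ_2; H1: μ_1 < μ_2 (Welch's two-sample t-test, left-tailed).
t = (x̄_1 − x̄_2)/√(s_1²/n_1 + s_2²/n_2) = (77.2 − 77.8)/√(6.94²/39 + 4.12²/19) = -0.411
Welch–Satterthwaite df ≈ 53.62
p-value = P(T ≤ -0.411) ≈ 0.3413
Since p ≈ 0.3413 > α = 0.025, fail to reject H0; the evidence is not statistically significant.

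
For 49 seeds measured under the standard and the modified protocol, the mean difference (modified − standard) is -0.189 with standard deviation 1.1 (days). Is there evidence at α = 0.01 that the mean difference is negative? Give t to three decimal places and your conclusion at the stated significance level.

t = -1.203; fail to reject H0

H0: μ_d = 0; H1: μ_d < 0 (paired t-test on the differences, left-tailed).
t = d̄/(s_d/√n) = -0.189/(1.1/√49) = -1.203
df = n − 1 = 48
p-value = P(T ≤ -1.203) ≈ 0.1175
Since p ≈ 0.1175 > α = 0.01, fail to reject H0; the data do not provide sufficient evidence against H0.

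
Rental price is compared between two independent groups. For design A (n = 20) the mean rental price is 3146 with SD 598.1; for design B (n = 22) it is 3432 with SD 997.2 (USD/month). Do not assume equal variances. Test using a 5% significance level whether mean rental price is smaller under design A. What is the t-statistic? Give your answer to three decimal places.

-1.139

Let group 1 = design A, group 2 = design B. H0: μ_1 = μ_2; H1: μ_1 < μ_2 (Welch's two-sample t-test, left-tailed).
t = (x̄_1 − x̄_2)/√(s_1²/n_1 + s_2²/n_2) = (3146 − 3432)/√(598.1²/20 + 997.2²/22) = -1.139
Welch–Satterthwaite df ≈ 34.87
p-value = P(T ≤ -1.139) ≈ 0.1313
Since p ≈ 0.1313 > α = 0.05, fail to reject H0; the data do not provide sufficient evidence against H0.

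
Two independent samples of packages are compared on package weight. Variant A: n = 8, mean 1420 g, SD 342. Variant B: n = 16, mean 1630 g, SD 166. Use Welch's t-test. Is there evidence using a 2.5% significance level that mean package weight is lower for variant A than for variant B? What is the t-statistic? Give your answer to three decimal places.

Let group 1 = variant A, group 2 = variant B. H0: μ_1 = μ_2; H1: μ_1 < μ_2 (Welch's two-sample t-test, left-tailed).
t = (x̄_1 − x̄_2)/√(s_1²/n_1 + s_2²/n_2) = (1420 − 1630)/√(342²/8 + 166²/16) = -1.643
Welch–Satterthwaite df ≈ 8.69
p-value = P(T ≤ -1.643) ≈ 0.0680
Since p ≈ 0.0680 > α = 0.025, fail to reject H0; the evidence is not statistically significant.

-1.643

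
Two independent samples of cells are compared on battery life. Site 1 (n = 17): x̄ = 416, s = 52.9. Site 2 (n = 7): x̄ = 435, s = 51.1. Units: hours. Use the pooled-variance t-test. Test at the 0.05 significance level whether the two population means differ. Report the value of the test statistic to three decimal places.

Let group 1 = site 1, group 2 = site 2. H0: μ_1 = μ_2; H1: μ_1 ≠ μ_2 (two-sample pooled-variance t-test, two-sided).
s_p² = [(17−1)·52.9² + (7−1)·51.1²]/(17+7−2) = 2747.36
t = (416 − 435)/√[2747.36·(1/17 + 1/7)] = -0.807
df = n₁ + n₂ − 2 = 22
Two-sided p-value ≈ 0.428
Since p ≈ 0.428 > α = 0.05, fail to reject H0; the data do not provide sufficient evidence against H0.

-0.807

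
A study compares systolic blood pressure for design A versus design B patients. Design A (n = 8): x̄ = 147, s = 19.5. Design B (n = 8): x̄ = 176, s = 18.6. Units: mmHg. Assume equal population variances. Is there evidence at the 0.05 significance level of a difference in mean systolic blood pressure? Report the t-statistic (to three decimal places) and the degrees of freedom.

t = -3.044, df = 14

Let group 1 = design A, group 2 = design B. H0: μ_1 = μ_2; H1: μ_1 ≠ μ_2 (two-sample pooled-variance t-test, two-sided).
s_p² = [(8−1)·19.5² + (8−1)·18.6²]/(8+8−2) = 363.105
t = (147 − 176)/√[363.105·(1/8 + 1/8)] = -3.044
df = n₁ + n₂ − 2 = 14
Two-sided p-value ≈ 0.009
Since p ≈ 0.009 < α = 0.05, reject H0; the data support H1.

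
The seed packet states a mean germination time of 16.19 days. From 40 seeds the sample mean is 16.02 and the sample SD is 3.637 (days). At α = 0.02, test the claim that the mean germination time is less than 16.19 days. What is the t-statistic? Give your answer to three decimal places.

-0.296

H0: μ = 16.19; H1: μ < 16.19 (one-sample t-test, left-tailed).
t = (x̄ − μ₀)/(s/√n) = (16.02 − 16.19)/(3.637/√40) = -0.296
df = n − 1 = 39
p-value = P(T ≤ -0.296) ≈ 0.3845
Since p ≈ 0.3845 > α = 0.02, fail to reject H0; the data do not provide sufficient evidence against H0.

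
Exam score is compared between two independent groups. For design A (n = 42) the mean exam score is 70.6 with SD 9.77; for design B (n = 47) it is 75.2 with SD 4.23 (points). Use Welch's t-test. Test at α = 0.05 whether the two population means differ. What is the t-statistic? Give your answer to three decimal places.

Let group 1 = design A, group 2 = design B. H0: μ_1 = μ_2; H1: μ_1 ≠ μ_2 (Welch's two-sample t-test, two-sided).
t = (x̄_1 − x̄_2)/√(s_1²/n_1 + s_2²/n_2) = (70.6 − 75.2)/√(9.77²/42 + 4.23²/47) = -2.824
Welch–Satterthwaite df ≈ 54.52
Two-sided p-value ≈ 0.007
Since p ≈ 0.007 < α = 0.05, reject H0; the evidence is statistically significant.

-2.824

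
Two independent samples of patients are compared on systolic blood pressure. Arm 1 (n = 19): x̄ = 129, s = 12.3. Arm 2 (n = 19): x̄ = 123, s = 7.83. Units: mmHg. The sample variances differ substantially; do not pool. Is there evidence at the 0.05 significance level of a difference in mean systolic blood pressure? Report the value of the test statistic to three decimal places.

1.794

Let group 1 = arm 1, group 2 = arm 2. H0: μ_1 = μ_2; H1: μ_1 ≠ μ_2 (Welch's two-sample t-test, two-sided).
t = (x̄_1 − x̄_2)/√(s_1²/n_1 + s_2²/n_2) = (129 − 123)/√(12.3²/19 + 7.83²/19) = 1.794
Welch–Satterthwaite df ≈ 30.53
Two-sided p-value ≈ 0.083
Since p ≈ 0.083 > α = 0.05, fail to reject H0; the evidence is not statistically significant.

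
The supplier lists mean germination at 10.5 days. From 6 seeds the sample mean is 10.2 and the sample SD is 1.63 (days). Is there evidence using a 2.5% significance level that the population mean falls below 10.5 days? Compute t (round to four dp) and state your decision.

t = -0.4508; fail to reject H0

H0: μ = 10.5; H1: μ < 10.5 (one-sample t-test, left-tailed).
t = (x̄ − μ₀)/(s/√n) = (10.2 − 10.5)/(1.63/√6) = -0.4508
df = n − 1 = 5
p-value = P(T ≤ -0.4508) ≈ 0.3355
Since p ≈ 0.3355 > α = 0.025, fail to reject H0; the evidence is not statistically significant.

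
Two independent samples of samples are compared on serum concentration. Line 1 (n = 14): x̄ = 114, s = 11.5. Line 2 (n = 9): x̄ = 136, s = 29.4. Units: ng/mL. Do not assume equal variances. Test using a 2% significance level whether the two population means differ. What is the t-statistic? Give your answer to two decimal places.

-2.14

Let group 1 = line 1, group 2 = line 2. H0: μ_1 = μ_2; H1: μ_1 ≠ μ_2 (Welch's two-sample t-test, two-sided).
t = (x̄_1 − x̄_2)/√(s_1²/n_1 + s_2²/n_2) = (114 − 136)/√(11.5²/14 + 29.4²/9) = -2.14
Welch–Satterthwaite df ≈ 9.59
Two-sided p-value ≈ 0.0590
Since p ≈ 0.0590 > α = 0.02, fail to reject H0; the data do not provide sufficient evidence against H0.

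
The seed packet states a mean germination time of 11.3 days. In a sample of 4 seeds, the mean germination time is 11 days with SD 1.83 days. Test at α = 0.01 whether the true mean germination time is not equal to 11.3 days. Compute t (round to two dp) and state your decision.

t = -0.33; fail to reject H0

H0: μ = 11.3; H1: μ ≠ 11.3 (one-sample t-test, two-sided).
t = (x̄ − μ₀)/(s/√n) = (11 − 11.3)/(1.83/√4) = -0.33
df = n − 1 = 3
Two-sided p-value ≈ 0.7646
Since p ≈ 0.7646 > α = 0.01, fail to reject H0; the evidence is not statistically significant.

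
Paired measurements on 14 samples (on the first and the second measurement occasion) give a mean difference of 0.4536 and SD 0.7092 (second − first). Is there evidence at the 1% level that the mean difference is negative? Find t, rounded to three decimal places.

H0: μ_d = 0; H1: μ_d < 0 (paired t-test on the differences, left-tailed).
t = d̄/(s_d/√n) = 0.4536/(0.7092/√14) = 2.393
df = n − 1 = 13
p-value = P(T ≤ 2.393) ≈ 0.984
Since p ≈ 0.984 > α = 0.01, fail to reject H0; the evidence is not statistically significant.

2.393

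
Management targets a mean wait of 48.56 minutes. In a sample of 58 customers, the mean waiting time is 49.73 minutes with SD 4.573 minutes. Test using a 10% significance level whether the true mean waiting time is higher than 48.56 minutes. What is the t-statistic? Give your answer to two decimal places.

1.95

H0: μ = 48.56; H1: μ > 48.56 (one-sample t-test, right-tailed).
t = (x̄ − μ₀)/(s/√n) = (49.73 − 48.56)/(4.573/√58) = 1.95
df = n − 1 = 57
p-value = P(T ≥ 1.95) ≈ 0.0281
Since p ≈ 0.0281 < α = 0.1, reject H0; the data support H1.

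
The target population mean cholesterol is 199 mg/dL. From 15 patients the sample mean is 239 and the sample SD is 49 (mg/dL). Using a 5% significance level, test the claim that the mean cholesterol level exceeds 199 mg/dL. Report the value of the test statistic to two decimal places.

3.16

H0: μ = 199; H1: μ > 199 (one-sample t-test, right-tailed).
t = (x̄ − μ₀)/(s/√n) = (239 − 199)/(49/√15) = 3.16
df = n − 1 = 14
p-value = P(T ≥ 3.16) ≈ 0.003
Since p ≈ 0.003 < α = 0.05, reject H0; the evidence is statistically significant.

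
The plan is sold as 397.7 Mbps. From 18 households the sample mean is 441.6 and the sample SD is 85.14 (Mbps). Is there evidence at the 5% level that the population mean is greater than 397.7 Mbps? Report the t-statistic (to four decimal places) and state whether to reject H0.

H0: μ = 397.7; H1: μ > 397.7 (one-sample t-test, right-tailed).
t = (x̄ − μ₀)/(s/√n) = (441.6 − 397.7)/(85.14/√18) = 2.1876
df = n − 1 = 17
p-value = P(T ≥ 2.1876) ≈ 0.0215
Since p ≈ 0.0215 < α = 0.05, reject H0; the data support H1.

t = 2.1876; reject H0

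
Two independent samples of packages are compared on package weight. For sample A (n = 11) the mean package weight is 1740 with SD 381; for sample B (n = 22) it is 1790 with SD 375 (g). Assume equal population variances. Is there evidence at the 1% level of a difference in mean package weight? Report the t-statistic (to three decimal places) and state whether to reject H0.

Let group 1 = sample A, group 2 = sample B. H0: μ_1 = μ_2; H1: μ_1 ≠ μ_2 (two-sample pooled-variance t-test, two-sided).
s_p² = [(11−1)·381² + (22−1)·375²]/(11+22−2) = 142088
t = (1740 − 1790)/√[142088·(1/11 + 1/22)] = -0.359
df = n₁ + n₂ − 2 = 31
Two-sided p-value ≈ 0.7219
Since p ≈ 0.7219 > α = 0.01, fail to reject H0; the data do not provide sufficient evidence against H0.

t = -0.359; fail to reject H0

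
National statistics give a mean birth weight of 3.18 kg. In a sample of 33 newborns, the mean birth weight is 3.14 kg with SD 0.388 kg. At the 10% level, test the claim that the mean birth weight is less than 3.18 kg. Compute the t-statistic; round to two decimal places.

H0: μ = 3.18; H1: μ < 3.18 (one-sample t-test, left-tailed).
t = (x̄ − μ₀)/(s/√n) = (3.14 − 3.18)/(0.388/√33) = -0.59
df = n − 1 = 32
p-value = P(T ≤ -0.59) ≈ 0.279
Since p ≈ 0.279 > α = 0.1, fail to reject H0; the data do not provide sufficient evidence against H0.

-0.59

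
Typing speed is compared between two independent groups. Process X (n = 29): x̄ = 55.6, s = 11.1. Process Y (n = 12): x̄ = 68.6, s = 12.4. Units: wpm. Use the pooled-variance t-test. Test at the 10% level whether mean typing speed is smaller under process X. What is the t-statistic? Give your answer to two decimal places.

Let group 1 = process X, group 2 = process Y. H0: μ_1 = μ_2; H1: μ_1 < μ_2 (two-sample pooled-variance t-test, left-tailed).
s_p² = [(29−1)·11.1² + (12−1)·12.4²]/(29+12−2) = 131.827
t = (55.6 − 68.6)/√[131.827·(1/29 + 1/12)] = -3.30
df = n₁ + n₂ − 2 = 39
p-value = P(T ≤ -3.30) ≈ 0.001
Since p ≈ 0.001 < α = 0.1, reject H0; the data support H1.

-3.30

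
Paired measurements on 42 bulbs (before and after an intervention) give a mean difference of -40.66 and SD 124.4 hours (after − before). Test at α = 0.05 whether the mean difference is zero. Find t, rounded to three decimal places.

H0: μ_d = 0; H1: μ_d ≠ 0 (paired t-test on the differences, two-sided).
t = d̄/(s_d/√n) = -40.66/(124.4/√42) = -2.118
df = n − 1 = 41
Two-sided p-value ≈ 0.040
Since p ≈ 0.040 < α = 0.05, reject H0; the data support H1.

-2.118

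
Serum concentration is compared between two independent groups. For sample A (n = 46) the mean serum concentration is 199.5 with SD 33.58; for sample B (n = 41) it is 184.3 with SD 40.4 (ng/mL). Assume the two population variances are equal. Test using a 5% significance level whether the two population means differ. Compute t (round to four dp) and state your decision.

t = 1.9155; fail to reject H0

Let group 1 = sample A, group 2 = sample B. H0: μ_1 = μ_2; H1: μ_1 ≠ μ_2 (two-sample pooled-variance t-test, two-sided).
s_p² = [(46−1)·33.58² + (41−1)·40.4²]/(46+41−2) = 1365.05
t = (199.5 − 184.3)/√[1365.05·(1/46 + 1/41)] = 1.9155
df = n₁ + n₂ − 2 = 85
Two-sided p-value ≈ 0.059
Since p ≈ 0.059 > α = 0.05, fail to reject H0; the data do not provide sufficient evidence against H0.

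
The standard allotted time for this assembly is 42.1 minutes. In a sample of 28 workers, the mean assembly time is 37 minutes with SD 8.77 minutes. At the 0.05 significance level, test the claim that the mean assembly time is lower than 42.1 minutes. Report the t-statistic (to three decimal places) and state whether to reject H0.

t = -3.077; reject H0

H0: μ = 42.1; H1: μ < 42.1 (one-sample t-test, left-tailed).
t = (x̄ − μ₀)/(s/√n) = (37 − 42.1)/(8.77/√28) = -3.077
df = n − 1 = 27
p-value = P(T ≤ -3.077) ≈ 0.002
Since p ≈ 0.002 < α = 0.05, reject H0; the evidence is statistically significant.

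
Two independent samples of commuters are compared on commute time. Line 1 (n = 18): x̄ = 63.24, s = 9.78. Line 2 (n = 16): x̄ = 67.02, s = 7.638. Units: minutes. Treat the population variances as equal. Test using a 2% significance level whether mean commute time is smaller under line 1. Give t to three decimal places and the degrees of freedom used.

Let group 1 = line 1, group 2 = line 2. H0: μ_1 = μ_2; H1: μ_1 < μ_2 (two-sample pooled-variance t-test, left-tailed).
s_p² = [(18−1)·9.78² + (16−1)·7.638²]/(18+16−2) = 78.1596
t = (63.24 − 67.02)/√[78.1596·(1/18 + 1/16)] = -1.244
df = n₁ + n₂ − 2 = 32
p-value = P(T ≤ -1.244) ≈ 0.1112
Since p ≈ 0.1112 > α = 0.02, fail to reject H0; the data do not provide sufficient evidence against H0.

t = -1.244, df = 32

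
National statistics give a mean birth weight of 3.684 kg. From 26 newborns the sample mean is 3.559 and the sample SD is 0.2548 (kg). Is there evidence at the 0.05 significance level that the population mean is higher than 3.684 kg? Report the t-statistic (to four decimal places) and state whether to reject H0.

t = -2.5015; fail to reject H0

H0: μ = 3.684; H1: μ > 3.684 (one-sample t-test, right-tailed).
t = (x̄ − μ₀)/(s/√n) = (3.559 − 3.684)/(0.2548/√26) = -2.5015
df = n − 1 = 25
p-value = P(T ≥ -2.5015) ≈ 0.990
Since p ≈ 0.990 > α = 0.05, fail to reject H0; the data do not provide sufficient evidence against H0.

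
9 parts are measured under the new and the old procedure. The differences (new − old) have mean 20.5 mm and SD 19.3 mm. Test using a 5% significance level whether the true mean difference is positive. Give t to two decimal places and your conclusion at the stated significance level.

t = 3.19; reject H0

H0: μ_d = 0; H1: μ_d > 0 (paired t-test on the differences, right-tailed).
t = d̄/(s_d/√n) = 20.5/(19.3/√9) = 3.19
df = n − 1 = 8
p-value = P(T ≥ 3.19) ≈ 0.006
Since p ≈ 0.006 < α = 0.05, reject H0; the data support H1.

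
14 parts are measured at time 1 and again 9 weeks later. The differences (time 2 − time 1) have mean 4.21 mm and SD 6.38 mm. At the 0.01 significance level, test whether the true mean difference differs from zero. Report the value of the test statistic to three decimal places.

2.469

H0: μ_d = 0; H1: μ_d ≠ 0 (paired t-test on the differences, two-sided).
t = d̄/(s_d/√n) = 4.21/(6.38/√14) = 2.469
df = n − 1 = 13
Two-sided p-value ≈ 0.0282
Since p ≈ 0.0282 > α = 0.01, fail to reject H0; the evidence is not statistically significant.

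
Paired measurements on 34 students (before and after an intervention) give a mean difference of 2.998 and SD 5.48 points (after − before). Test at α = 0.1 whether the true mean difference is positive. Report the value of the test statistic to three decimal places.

H0: μ_d = 0; H1: μ_d > 0 (paired t-test on the differences, right-tailed).
t = d̄/(s_d/√n) = 2.998/(5.48/√34) = 3.190
df = n − 1 = 33
p-value = P(T ≥ 3.190) ≈ 0.0016
Since p ≈ 0.0016 < α = 0.1, reject H0; the evidence is statistically significant.

3.190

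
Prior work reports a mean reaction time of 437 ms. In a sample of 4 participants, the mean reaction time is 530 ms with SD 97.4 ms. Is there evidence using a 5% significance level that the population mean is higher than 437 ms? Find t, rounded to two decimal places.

H0: μ = 437; H1: μ > 437 (one-sample t-test, right-tailed).
t = (x̄ − μ₀)/(s/√n) = (530 − 437)/(97.4/√4) = 1.91
df = n − 1 = 3
p-value = P(T ≥ 1.91) ≈ 0.0761
Since p ≈ 0.0761 > α = 0.05, fail to reject H0; the data do not provide sufficient evidence against H0.

1.91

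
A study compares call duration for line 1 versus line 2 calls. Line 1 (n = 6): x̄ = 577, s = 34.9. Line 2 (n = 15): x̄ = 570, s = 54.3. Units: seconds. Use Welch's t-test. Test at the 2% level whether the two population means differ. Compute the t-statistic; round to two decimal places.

Let group 1 = line 1, group 2 = line 2. H0: μ_1 = μ_2; H1: μ_1 ≠ μ_2 (Welch's two-sample t-test, two-sided).
t = (x̄_1 − x̄_2)/√(s_1²/n_1 + s_2²/n_2) = (577 − 570)/√(34.9²/6 + 54.3²/15) = 0.35
Welch–Satterthwaite df ≈ 14.51
Two-sided p-value ≈ 0.731
Since p ≈ 0.731 > α = 0.02, fail to reject H0; the evidence is not statistically significant.

0.35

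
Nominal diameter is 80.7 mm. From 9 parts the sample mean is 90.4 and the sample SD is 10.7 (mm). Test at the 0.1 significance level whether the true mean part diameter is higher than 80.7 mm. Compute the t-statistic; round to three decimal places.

H0: μ = 80.7; H1: μ > 80.7 (one-sample t-test, right-tailed).
t = (x̄ − μ₀)/(s/√n) = (90.4 − 80.7)/(10.7/√9) = 2.720
df = n − 1 = 8
p-value = P(T ≥ 2.720) ≈ 0.0131
Since p ≈ 0.0131 < α = 0.1, reject H0; the evidence is statistically significant.

2.720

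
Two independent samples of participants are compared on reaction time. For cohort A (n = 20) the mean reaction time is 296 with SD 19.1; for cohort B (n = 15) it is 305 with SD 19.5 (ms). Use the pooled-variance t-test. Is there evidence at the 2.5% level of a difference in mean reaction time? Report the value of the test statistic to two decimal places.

-1.37

Let group 1 = cohort A, group 2 = cohort B. H0: μ_1 = μ_2; H1: μ_1 ≠ μ_2 (two-sample pooled-variance t-test, two-sided).
s_p² = [(20−1)·19.1² + (15−1)·19.5²]/(20+15−2) = 371.36
t = (296 − 305)/√[371.36·(1/20 + 1/15)] = -1.37
df = n₁ + n₂ − 2 = 33
Two-sided p-value ≈ 0.181
Since p ≈ 0.181 > α = 0.025, fail to reject H0; the evidence is not statistically significant.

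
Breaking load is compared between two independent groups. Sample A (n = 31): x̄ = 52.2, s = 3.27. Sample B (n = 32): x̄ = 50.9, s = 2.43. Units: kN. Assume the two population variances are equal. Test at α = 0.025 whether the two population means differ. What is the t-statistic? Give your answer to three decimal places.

1.795

Let group 1 = sample A, group 2 = sample B. H0: μ_1 = μ_2; H1: μ_1 ≠ μ_2 (two-sample pooled-variance t-test, two-sided).
s_p² = [(31−1)·3.27² + (32−1)·2.43²]/(31+32−2) = 8.25965
t = (52.2 − 50.9)/√[8.25965·(1/31 + 1/32)] = 1.795
df = n₁ + n₂ − 2 = 61
Two-sided p-value ≈ 0.0776
Since p ≈ 0.0776 > α = 0.025, fail to reject H0; the evidence is not statistically significant.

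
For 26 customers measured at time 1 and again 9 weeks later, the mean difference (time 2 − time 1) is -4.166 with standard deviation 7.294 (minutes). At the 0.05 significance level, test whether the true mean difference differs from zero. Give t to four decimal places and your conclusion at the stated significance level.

H0: μ_d = 0; H1: μ_d ≠ 0 (paired t-test on the differences, two-sided).
t = d̄/(s_d/√n) = -4.166/(7.294/√26) = -2.9123
df = n − 1 = 25
Two-sided p-value ≈ 0.0074
Since p ≈ 0.0074 < α = 0.05, reject H0; the evidence is statistically significant.

t = -2.9123; reject H0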